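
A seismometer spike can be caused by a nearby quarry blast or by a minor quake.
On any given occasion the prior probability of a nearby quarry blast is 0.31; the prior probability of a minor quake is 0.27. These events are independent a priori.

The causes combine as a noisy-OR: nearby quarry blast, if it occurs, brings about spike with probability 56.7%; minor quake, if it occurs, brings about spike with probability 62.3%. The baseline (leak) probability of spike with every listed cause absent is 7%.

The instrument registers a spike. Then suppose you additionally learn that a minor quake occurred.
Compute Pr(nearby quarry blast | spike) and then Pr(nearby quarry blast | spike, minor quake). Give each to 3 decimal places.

Pr(nearby quarry blast | spike) ≈ 0.569; Pr(nearby quarry blast | spike, minor quake) ≈ 0.370

Under noisy-OR, P(spike | causes) = 1 − (1−0.07)·∏(1−qᵢ) over the active causes.
P(spike) = 0.07·0.69·0.73 + 0.64939·0.69·0.27 + 0.59731·0.31·0.73 + 0.848186·0.31·0.27 = 0.035259 + 0.120981 + 0.135171 + 0.070993 = 0.362404
The nearby quarry blast-present share is 0.135171 + 0.070993 = 0.206164.
So P(nearby quarry blast | spike) = 0.206164/0.362404 ≈ 0.569.

With the extra evidence:
P(spike | minor quake) = 0.64939·0.69 + 0.848186·0.31 = 0.448079 + 0.262938 = 0.711017
The nearby quarry blast-present share is 0.848186·0.31 = 0.262938.
Hence the posterior is 0.262938/0.711017 ≈ 0.370.
The drop from 0.569 to 0.370 is the explaining-away (discounting) effect.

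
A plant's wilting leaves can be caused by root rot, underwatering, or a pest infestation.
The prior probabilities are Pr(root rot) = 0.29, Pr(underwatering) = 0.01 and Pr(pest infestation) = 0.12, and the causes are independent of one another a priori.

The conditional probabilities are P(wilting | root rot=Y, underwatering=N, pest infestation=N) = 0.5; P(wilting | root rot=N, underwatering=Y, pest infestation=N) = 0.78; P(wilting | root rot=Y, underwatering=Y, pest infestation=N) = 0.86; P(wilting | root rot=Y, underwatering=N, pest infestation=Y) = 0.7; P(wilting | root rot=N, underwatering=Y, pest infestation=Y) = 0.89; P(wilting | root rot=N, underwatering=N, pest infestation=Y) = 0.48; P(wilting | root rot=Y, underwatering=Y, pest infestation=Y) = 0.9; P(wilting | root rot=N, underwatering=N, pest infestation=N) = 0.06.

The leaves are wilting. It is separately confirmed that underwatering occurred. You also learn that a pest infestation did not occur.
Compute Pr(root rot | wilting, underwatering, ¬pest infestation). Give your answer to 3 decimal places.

Enumerate both values of root rot and weight by the priors:
  P(wilting | underwatering, ¬pest infestation) = 0.78*0.71 + 0.86*0.29
        = 0.553800 + 0.249400 = 0.803200
Configurations with root rot contribute 0.249400, so
  P(root rot | wilting, underwatering, ¬pest infestation) = 0.249400 / 0.803200 ≈ 0.311

Pr(root rot | wilting, underwatering, ¬pest infestation) ≈ 0.311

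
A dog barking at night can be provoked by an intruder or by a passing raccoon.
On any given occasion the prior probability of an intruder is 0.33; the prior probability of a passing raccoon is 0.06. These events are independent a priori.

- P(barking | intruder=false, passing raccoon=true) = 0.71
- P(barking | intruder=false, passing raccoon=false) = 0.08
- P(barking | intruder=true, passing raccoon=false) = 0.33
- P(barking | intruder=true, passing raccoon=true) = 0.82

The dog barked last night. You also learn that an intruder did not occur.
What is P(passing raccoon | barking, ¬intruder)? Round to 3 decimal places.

P(passing raccoon | barking, ¬intruder) ≈ 0.362

For the numerator, keep only passing raccoon=true terms: 0.71·0.06 = 0.042600
The normalizing constant is 0.08·0.94 + 0.71·0.06 = 0.117800
P(passing raccoon | barking, ¬intruder) = 0.042600/0.117800 ≈ 0.362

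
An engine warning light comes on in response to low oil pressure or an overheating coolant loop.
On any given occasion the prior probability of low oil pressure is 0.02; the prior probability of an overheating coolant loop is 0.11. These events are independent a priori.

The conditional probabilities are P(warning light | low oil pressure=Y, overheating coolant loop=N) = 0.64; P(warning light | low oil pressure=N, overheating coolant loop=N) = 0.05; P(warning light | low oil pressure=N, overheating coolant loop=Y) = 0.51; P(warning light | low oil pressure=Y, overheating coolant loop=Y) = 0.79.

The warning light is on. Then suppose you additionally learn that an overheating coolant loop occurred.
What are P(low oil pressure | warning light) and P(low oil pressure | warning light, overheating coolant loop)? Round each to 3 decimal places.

Enumerate the 4 (low oil pressure, overheating coolant loop) configurations and weight by the priors:
  P(warning light) = 0.05·0.98·0.89 + 0.51·0.98·0.11 + 0.64·0.02·0.89 + 0.79·0.02·0.11
        = 0.043610 + 0.054978 + 0.011392 + 0.001738 = 0.111718
Configurations with low oil pressure contribute 0.013130, so
  P(low oil pressure | warning light) = 0.013130 / 0.111718 ≈ 0.118

Now also conditioning on overheating coolant loop=true:
Weight on low oil pressure=true, given the evidence: 0.79*0.02 = 0.015800
The normalizing constant is 0.51*0.98 + 0.79*0.02 = 0.515600
Posterior = 0.015800 / 0.515600 ≈ 0.031

P(low oil pressure | warning light) ≈ 0.118; P(low oil pressure | warning light, overheating coolant loop) ≈ 0.031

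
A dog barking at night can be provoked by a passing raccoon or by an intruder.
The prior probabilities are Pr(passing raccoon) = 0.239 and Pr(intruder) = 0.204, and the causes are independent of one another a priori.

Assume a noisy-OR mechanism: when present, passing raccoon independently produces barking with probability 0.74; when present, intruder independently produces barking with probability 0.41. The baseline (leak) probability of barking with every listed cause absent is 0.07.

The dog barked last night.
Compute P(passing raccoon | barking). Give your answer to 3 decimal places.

P(passing raccoon | barking) ≈ 0.623

Under noisy-OR, P(barking | causes) = 1 − (1−0.07)·∏(1−qᵢ) over the active causes.
Sum P(barking|·) weighted by the priors over the 4 (passing raccoon, intruder) configurations:
  P(barking) = 0.07×0.761×0.796 + 0.4513×0.761×0.204 + 0.7582×0.239×0.796 + 0.857338×0.239×0.204
        = 0.042403 + 0.070062 + 0.144243 + 0.041800 = 0.298508
Keeping only the passing raccoon-present terms gives 0.186043, so
  P(passing raccoon | barking) = 0.186043 / 0.298508 ≈ 0.623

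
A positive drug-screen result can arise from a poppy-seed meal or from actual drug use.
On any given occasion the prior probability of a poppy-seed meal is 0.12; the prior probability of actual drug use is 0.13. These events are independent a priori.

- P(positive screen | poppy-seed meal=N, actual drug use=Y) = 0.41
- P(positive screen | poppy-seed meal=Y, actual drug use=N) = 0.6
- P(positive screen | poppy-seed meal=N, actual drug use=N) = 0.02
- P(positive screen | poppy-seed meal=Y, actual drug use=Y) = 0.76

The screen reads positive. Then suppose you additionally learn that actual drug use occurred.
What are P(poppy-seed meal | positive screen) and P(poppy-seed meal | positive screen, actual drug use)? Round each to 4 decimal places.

Numerator (weight on configurations with poppy-seed meal): 0.062640 + 0.011856 = 0.074496
Normalizer over all consistent configurations: 0.02·0.88·0.87 + 0.41·0.88·0.13 + 0.6·0.12·0.87 + 0.76·0.12·0.13 = 0.136712
P(poppy-seed meal | positive screen) = 0.074496/0.136712 ≈ 0.5449

Now condition on the additional information:
Sum P(positive screen|·) weighted by the priors over both values of poppy-seed meal:
  P(positive screen | actual drug use) = 0.41×0.88 + 0.76×0.12
        = 0.360800 + 0.091200 = 0.452000
Configurations with poppy-seed meal contribute 0.091200, so
  P(poppy-seed meal | positive screen, actual drug use) = 0.091200 / 0.452000 ≈ 0.2018
Conditioning on actual drug use lowers the posterior on poppy-seed meal: the classic explaining-away effect in a common-effect structure.

P(poppy-seed meal | positive screen) ≈ 0.5449; P(poppy-seed meal | positive screen, actual drug use) ≈ 0.2018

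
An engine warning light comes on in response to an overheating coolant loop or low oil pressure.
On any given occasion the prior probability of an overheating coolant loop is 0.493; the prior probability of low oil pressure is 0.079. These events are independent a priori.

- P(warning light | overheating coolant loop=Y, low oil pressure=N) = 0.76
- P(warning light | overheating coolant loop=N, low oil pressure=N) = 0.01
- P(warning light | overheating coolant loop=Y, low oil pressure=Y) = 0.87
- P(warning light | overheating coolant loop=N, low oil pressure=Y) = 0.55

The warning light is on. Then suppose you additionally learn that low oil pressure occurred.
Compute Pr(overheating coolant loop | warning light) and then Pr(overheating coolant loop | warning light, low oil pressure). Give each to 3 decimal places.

P(warning light) = 0.01×0.507×0.921 + 0.55×0.507×0.079 + 0.76×0.493×0.921 + 0.87×0.493×0.079 = 0.004669 + 0.022029 + 0.345080 + 0.033884 = 0.405662
Restricting to configurations with overheating coolant loop present: 0.345080 + 0.033884 = 0.378964.
Hence the posterior is 0.378964/0.405662 ≈ 0.934.

Now condition on the additional information:
For the numerator, keep only overheating coolant loop=true terms: 0.87*0.493 = 0.428910
Denominator P(warning light | low oil pressure): 0.55*0.507 + 0.87*0.493 = 0.707760
Posterior = 0.428910 / 0.707760 ≈ 0.606

Pr(overheating coolant loop | warning light) ≈ 0.934; Pr(overheating coolant loop | warning light, low oil pressure) ≈ 0.606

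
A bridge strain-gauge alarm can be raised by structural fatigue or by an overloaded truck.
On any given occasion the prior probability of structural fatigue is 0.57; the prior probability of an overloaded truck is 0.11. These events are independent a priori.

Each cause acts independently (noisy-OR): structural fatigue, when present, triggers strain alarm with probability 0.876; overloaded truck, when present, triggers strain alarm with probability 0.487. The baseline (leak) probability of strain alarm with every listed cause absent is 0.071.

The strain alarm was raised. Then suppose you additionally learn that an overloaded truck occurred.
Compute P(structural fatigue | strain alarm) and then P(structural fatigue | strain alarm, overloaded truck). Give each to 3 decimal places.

P(structural fatigue | strain alarm) ≈ 0.907; P(structural fatigue | strain alarm, overloaded truck) ≈ 0.704

Under noisy-OR, P(strain alarm | causes) = 1 − (1−0.071)·∏(1−qᵢ) over the active causes.
Weight on structural fatigue=true, given the evidence: 0.448861 + 0.058995 = 0.507856
The normalizing constant is 0.071×0.43×0.89 + 0.523423×0.43×0.11 + 0.884804×0.57×0.89 + 0.940904×0.57×0.11 = 0.559786
Posterior = 0.507856 / 0.559786 ≈ 0.907

Now also conditioning on overloaded truck=true:
By total probability over both values of structural fatigue:
  P(strain alarm | overloaded truck) = 0.523423×0.43 + 0.940904×0.57
        = 0.225072 + 0.536315 = 0.761387
Keeping only the structural fatigue-present terms gives 0.536315, so
  P(structural fatigue | strain alarm, overloaded truck) = 0.536315 / 0.761387 ≈ 0.704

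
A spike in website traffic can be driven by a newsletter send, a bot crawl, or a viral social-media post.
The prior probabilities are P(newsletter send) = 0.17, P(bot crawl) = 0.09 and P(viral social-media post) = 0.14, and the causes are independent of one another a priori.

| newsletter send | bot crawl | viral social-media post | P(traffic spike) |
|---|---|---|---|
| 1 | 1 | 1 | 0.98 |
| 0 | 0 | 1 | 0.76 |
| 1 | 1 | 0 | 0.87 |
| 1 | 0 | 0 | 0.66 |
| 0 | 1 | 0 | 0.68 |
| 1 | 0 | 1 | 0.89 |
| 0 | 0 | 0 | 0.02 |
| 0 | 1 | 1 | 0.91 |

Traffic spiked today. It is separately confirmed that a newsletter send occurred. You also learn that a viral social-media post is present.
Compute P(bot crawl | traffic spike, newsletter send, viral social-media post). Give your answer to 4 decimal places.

P(bot crawl | traffic spike, newsletter send, viral social-media post) ≈ 0.0982

Weight on bot crawl=true, given the evidence: 0.98·0.09 = 0.088200
Normalizer over all consistent configurations: 0.89·0.91 + 0.98·0.09 = 0.898100
P(bot crawl | traffic spike, newsletter send, viral social-media post) = 0.088200/0.898100 ≈ 0.0982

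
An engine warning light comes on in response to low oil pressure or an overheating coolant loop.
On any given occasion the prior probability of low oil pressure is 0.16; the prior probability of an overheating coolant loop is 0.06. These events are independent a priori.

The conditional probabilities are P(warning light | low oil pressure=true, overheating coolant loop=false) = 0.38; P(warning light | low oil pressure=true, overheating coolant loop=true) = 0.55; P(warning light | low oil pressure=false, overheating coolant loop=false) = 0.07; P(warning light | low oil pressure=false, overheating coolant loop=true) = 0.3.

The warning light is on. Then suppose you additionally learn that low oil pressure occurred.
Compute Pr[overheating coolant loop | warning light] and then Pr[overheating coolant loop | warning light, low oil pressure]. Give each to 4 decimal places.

Sum P(warning light|·) weighted by the priors over the 4 (low oil pressure, overheating coolant loop) configurations:
  P(warning light) = 0.07·0.84·0.94 + 0.3·0.84·0.06 + 0.38·0.16·0.94 + 0.55·0.16·0.06
        = 0.055272 + 0.015120 + 0.057152 + 0.005280 = 0.132824
The terms with overheating coolant loop present sum to 0.020400, so
  P(overheating coolant loop | warning light) = 0.020400 / 0.132824 ≈ 0.1536

Now condition on the additional information:
Weight on overheating coolant loop=true, given the evidence: 0.55×0.06 = 0.033000
The normalizing constant is 0.38×0.94 + 0.55×0.06 = 0.390200
P(overheating coolant loop | warning light, low oil pressure) = 0.033000/0.390200 ≈ 0.0846

Pr[overheating coolant loop | warning light] ≈ 0.1536; Pr[overheating coolant loop | warning light, low oil pressure] ≈ 0.0846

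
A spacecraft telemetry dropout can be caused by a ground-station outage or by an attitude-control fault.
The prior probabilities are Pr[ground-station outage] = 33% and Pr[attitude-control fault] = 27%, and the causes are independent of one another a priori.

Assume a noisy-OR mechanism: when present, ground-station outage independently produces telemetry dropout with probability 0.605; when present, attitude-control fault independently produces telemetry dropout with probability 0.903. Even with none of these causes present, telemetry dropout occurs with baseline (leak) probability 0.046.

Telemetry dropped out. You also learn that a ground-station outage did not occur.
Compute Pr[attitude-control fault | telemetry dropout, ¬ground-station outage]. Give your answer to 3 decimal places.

Pr[attitude-control fault | telemetry dropout, ¬ground-station outage] ≈ 0.879

Under noisy-OR, P(telemetry dropout | causes) = 1 − (1−0.046)·∏(1−qᵢ) over the active causes.
Numerator (weight on configurations with attitude-control fault): 0.907462×0.27 = 0.245015
Normalizer over all consistent configurations: 0.046×0.73 + 0.907462×0.27 = 0.278595
P(attitude-control fault | telemetry dropout, ¬ground-station outage) = 0.245015/0.278595 ≈ 0.879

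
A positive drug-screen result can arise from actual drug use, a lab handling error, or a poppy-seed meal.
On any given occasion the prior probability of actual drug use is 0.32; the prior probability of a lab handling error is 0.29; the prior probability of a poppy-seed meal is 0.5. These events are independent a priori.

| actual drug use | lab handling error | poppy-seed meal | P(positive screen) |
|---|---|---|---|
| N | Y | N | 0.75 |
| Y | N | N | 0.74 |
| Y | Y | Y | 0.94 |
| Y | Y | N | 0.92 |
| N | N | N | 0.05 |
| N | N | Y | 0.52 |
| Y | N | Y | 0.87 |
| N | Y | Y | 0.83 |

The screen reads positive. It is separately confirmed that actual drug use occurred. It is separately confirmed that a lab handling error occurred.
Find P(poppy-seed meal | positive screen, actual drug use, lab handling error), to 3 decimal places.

P(poppy-seed meal | positive screen, actual drug use, lab handling error) ≈ 0.505

By total probability over both values of poppy-seed meal:
  P(positive screen | actual drug use, lab handling error) = 0.92×0.5 + 0.94×0.5
        = 0.460000 + 0.470000 = 0.930000
Keeping only the poppy-seed meal-present terms gives 0.470000, so
  P(poppy-seed meal | positive screen, actual drug use, lab handling error) = 0.470000 / 0.930000 ≈ 0.505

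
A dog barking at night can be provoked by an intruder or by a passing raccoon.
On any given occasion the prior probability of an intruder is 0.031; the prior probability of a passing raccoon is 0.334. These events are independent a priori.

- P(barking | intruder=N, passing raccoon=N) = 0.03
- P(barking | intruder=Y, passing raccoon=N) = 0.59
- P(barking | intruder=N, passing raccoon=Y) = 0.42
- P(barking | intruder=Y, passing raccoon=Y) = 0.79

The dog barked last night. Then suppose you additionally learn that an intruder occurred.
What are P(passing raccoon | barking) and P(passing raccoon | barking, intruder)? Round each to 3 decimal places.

Weight on passing raccoon=true, given the evidence: 0.135931 + 0.008180 = 0.144111
Normalizer over all consistent configurations: 0.03·0.969·0.666 + 0.42·0.969·0.334 + 0.59·0.031·0.666 + 0.79·0.031·0.334 = 0.175653
Posterior = 0.144111 / 0.175653 ≈ 0.820

With the extra evidence:
Weight on passing raccoon=true, given the evidence: 0.79·0.334 = 0.263860
Normalizer over all consistent configurations: 0.59·0.666 + 0.79·0.334 = 0.656800
Posterior = 0.263860 / 0.656800 ≈ 0.402

P(passing raccoon | barking) ≈ 0.820; P(passing raccoon | barking, intruder) ≈ 0.402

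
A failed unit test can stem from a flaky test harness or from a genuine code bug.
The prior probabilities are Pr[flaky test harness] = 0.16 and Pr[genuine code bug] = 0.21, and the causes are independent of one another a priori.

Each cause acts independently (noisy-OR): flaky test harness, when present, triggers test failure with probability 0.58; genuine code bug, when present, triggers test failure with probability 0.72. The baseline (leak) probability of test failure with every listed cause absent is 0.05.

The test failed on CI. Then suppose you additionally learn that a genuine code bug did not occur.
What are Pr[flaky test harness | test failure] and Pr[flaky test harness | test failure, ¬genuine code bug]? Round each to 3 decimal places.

Under noisy-OR, P(test failure | causes) = 1 − (1−0.05)·∏(1−qᵢ) over the active causes.
Weight on flaky test harness=true, given the evidence: 0.075966 + 0.029846 = 0.105812
Normalizer over all consistent configurations: 0.05·0.84·0.79 + 0.734·0.84·0.21 + 0.601·0.16·0.79 + 0.88828·0.16·0.21 = 0.268470
P(flaky test harness | test failure) = 0.105812/0.268470 ≈ 0.394

Now condition on the additional information:
Weight on flaky test harness=true, given the evidence: 0.601×0.16 = 0.096160
Normalizer over all consistent configurations: 0.05×0.84 + 0.601×0.16 = 0.138160
Posterior = 0.096160 / 0.138160 ≈ 0.696
Ruling out genuine code bug raises the posterior on flaky test harness — the flip side of explaining away.

Pr[flaky test harness | test failure] ≈ 0.394; Pr[flaky test harness | test failure, ¬genuine code bug] ≈ 0.696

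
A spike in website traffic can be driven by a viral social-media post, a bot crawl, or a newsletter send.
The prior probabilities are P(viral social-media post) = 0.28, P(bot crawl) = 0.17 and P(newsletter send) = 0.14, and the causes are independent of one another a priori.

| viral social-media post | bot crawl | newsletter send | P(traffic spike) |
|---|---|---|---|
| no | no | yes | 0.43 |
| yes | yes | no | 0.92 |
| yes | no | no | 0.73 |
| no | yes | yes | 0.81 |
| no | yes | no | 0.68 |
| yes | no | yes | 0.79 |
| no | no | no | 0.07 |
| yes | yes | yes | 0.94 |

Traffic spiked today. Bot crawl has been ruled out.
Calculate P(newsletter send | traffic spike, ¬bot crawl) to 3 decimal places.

P(traffic spike | ¬bot crawl) = 0.07×0.72×0.86 + 0.43×0.72×0.14 + 0.73×0.28×0.86 + 0.79×0.28×0.14 = 0.043344 + 0.043344 + 0.175784 + 0.030968 = 0.293440
Of this, 0.074312 comes from 0.043344 + 0.030968 (the newsletter send=true cases).
P(newsletter send | traffic spike, ¬bot crawl) = 0.074312 / 0.293440 ≈ 0.253

P(newsletter send | traffic spike, ¬bot crawl) ≈ 0.253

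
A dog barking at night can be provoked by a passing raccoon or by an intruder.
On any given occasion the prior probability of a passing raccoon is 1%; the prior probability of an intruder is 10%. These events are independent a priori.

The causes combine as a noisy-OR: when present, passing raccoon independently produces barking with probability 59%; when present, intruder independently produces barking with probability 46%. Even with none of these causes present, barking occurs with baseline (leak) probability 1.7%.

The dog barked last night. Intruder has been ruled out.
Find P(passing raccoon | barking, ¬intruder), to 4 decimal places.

P(passing raccoon | barking, ¬intruder) ≈ 0.2618

Under noisy-OR, P(barking | causes) = 1 − (1−0.017)·∏(1−qᵢ) over the active causes.
Weight on passing raccoon=true, given the evidence: 0.59697·0.01 = 0.005970
The normalizing constant is 0.017·0.99 + 0.59697·0.01 = 0.022800
Posterior = 0.005970 / 0.022800 ≈ 0.2618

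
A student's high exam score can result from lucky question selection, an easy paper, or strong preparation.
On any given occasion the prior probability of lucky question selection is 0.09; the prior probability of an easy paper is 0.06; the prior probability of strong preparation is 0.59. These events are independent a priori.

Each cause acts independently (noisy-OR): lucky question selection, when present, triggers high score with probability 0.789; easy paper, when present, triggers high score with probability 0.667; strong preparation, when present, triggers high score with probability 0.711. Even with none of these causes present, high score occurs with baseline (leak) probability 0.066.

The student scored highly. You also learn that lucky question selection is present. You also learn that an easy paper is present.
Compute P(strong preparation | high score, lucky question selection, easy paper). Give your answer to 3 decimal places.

P(strong preparation | high score, lucky question selection, easy paper) ≈ 0.602

Under noisy-OR, P(high score | causes) = 1 − (1−0.066)·∏(1−qᵢ) over the active causes.
P(high score | lucky question selection, easy paper) = 0.934374·0.41 + 0.981034·0.59 = 0.383093 + 0.578810 = 0.961903
The strong preparation-present share is 0.981034·0.59 = 0.578810.
Hence the posterior is 0.578810/0.961903 ≈ 0.602.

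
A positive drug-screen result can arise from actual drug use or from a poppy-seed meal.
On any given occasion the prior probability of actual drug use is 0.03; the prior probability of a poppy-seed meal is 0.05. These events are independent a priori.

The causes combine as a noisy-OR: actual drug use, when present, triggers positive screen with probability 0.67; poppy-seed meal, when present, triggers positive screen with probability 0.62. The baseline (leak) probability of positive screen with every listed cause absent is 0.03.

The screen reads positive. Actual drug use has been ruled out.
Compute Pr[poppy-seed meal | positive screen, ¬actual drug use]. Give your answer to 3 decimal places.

Under noisy-OR, P(positive screen | causes) = 1 − (1−0.03)·∏(1−qᵢ) over the active causes.
P(positive screen | ¬actual drug use) = 0.03·0.95 + 0.6314·0.05 = 0.028500 + 0.031570 = 0.060070
The poppy-seed meal-present share is 0.6314·0.05 = 0.031570.
P(poppy-seed meal | positive screen, ¬actual drug use) = 0.031570 / 0.060070 ≈ 0.526

Pr[poppy-seed meal | positive screen, ¬actual drug use] ≈ 0.526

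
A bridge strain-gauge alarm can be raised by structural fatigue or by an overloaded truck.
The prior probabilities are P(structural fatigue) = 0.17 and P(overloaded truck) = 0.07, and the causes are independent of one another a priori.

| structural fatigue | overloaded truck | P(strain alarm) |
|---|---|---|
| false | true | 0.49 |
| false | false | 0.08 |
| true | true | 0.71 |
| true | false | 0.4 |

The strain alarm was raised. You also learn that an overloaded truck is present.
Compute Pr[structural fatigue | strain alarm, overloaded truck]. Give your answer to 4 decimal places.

P(strain alarm | overloaded truck) = 0.49·0.83 + 0.71·0.17 = 0.406700 + 0.120700 = 0.527400
Restricting to configurations with structural fatigue present: 0.71·0.17 = 0.120700.
So P(structural fatigue | strain alarm, overloaded truck) = 0.120700/0.527400 ≈ 0.2289.

Pr[structural fatigue | strain alarm, overloaded truck] ≈ 0.2289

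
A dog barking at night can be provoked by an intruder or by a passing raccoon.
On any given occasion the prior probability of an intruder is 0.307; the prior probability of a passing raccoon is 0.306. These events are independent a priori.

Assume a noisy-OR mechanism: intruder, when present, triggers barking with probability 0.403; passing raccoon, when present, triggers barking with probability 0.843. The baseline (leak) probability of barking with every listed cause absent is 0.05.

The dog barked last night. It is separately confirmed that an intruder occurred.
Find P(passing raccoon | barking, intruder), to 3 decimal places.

P(passing raccoon | barking, intruder) ≈ 0.481

Under noisy-OR, P(barking | causes) = 1 − (1−0.05)·∏(1−qᵢ) over the active causes.
P(barking | intruder) = 0.43285×0.694 + 0.910957×0.306 = 0.300398 + 0.278753 = 0.579151
The passing raccoon-present share is 0.910957×0.306 = 0.278753.
So P(passing raccoon | barking, intruder) = 0.278753/0.579151 ≈ 0.481.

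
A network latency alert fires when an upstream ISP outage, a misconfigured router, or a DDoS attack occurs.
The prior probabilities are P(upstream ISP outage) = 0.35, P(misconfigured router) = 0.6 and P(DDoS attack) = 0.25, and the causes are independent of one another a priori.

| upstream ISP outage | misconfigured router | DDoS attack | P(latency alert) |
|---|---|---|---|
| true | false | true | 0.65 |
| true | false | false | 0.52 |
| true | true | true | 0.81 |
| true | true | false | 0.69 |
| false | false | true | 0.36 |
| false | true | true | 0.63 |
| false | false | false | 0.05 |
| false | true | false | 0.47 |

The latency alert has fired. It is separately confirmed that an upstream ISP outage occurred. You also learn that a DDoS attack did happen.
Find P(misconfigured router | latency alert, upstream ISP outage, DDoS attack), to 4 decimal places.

P(latency alert | upstream ISP outage, DDoS attack) = 0.65*0.4 + 0.81*0.6 = 0.260000 + 0.486000 = 0.746000
Of this, 0.486000 comes from 0.81*0.6 (the misconfigured router=true cases).
P(misconfigured router | latency alert, upstream ISP outage, DDoS attack) = 0.486000 / 0.746000 ≈ 0.6515

P(misconfigured router | latency alert, upstream ISP outage, DDoS attack) ≈ 0.6515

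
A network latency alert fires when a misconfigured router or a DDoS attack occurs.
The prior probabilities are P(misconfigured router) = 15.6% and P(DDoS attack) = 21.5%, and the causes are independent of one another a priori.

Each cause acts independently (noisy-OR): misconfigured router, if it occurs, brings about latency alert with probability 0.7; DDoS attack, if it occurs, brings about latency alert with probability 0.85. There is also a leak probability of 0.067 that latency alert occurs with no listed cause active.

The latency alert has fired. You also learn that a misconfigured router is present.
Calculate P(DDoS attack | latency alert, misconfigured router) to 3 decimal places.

Under noisy-OR, P(latency alert | causes) = 1 − (1−0.067)·∏(1−qᵢ) over the active causes.
P(latency alert | misconfigured router) = 0.7201×0.785 + 0.958015×0.215 = 0.565279 + 0.205973 = 0.771252
Restricting to configurations with DDoS attack present: 0.958015×0.215 = 0.205973.
P(DDoS attack | latency alert, misconfigured router) = 0.205973 / 0.771252 ≈ 0.267

P(DDoS attack | latency alert, misconfigured router) ≈ 0.267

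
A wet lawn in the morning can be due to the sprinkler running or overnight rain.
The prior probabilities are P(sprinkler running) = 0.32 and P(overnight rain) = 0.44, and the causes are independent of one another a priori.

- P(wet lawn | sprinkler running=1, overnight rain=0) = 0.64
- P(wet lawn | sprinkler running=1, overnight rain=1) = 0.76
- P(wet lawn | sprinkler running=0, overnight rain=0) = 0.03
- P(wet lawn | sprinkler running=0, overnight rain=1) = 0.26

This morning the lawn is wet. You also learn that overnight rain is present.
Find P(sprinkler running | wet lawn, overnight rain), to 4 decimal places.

P(sprinkler running | wet lawn, overnight rain) ≈ 0.5790

By total probability over both values of sprinkler running:
  P(wet lawn | overnight rain) = 0.26×0.68 + 0.76×0.32
        = 0.176800 + 0.243200 = 0.420000
Keeping only the sprinkler running-present terms gives 0.243200, so
  P(sprinkler running | wet lawn, overnight rain) = 0.243200 / 0.420000 ≈ 0.5790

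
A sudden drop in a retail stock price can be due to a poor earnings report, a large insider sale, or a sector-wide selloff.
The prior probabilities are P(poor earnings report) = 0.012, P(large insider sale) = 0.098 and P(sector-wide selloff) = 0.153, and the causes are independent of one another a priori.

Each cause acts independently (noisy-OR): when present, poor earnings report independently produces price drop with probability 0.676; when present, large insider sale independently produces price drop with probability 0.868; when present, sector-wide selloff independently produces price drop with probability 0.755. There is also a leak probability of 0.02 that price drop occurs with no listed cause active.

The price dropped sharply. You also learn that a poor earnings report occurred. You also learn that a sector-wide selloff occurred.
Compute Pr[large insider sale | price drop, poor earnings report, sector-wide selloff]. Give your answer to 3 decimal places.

Under noisy-OR, P(price drop | causes) = 1 − (1−0.02)·∏(1−qᵢ) over the active causes.
For the numerator, keep only large insider sale=true terms: 0.989731×0.098 = 0.096994
Normalizer over all consistent configurations: 0.922208×0.902 + 0.989731×0.098 = 0.928826
P(large insider sale | price drop, poor earnings report, sector-wide selloff) = 0.096994/0.928826 ≈ 0.104

Pr[large insider sale | price drop, poor earnings report, sector-wide selloff] ≈ 0.104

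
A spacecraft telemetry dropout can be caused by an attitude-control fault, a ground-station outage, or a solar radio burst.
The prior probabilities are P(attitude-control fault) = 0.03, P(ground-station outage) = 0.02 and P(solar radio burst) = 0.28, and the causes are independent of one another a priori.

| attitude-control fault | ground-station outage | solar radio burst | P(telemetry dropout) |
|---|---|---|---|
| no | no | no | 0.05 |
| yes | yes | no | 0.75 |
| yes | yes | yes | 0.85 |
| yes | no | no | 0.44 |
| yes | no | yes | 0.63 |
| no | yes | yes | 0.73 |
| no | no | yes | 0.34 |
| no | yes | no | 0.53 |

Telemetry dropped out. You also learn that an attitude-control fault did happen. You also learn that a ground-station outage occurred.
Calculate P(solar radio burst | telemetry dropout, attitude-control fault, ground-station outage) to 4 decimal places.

Sum P(telemetry dropout|·) weighted by the priors over both values of solar radio burst:
  P(telemetry dropout | attitude-control fault, ground-station outage) = 0.75·0.72 + 0.85·0.28
        = 0.540000 + 0.238000 = 0.778000
Configurations with solar radio burst contribute 0.238000, so
  P(solar radio burst | telemetry dropout, attitude-control fault, ground-station outage) = 0.238000 / 0.778000 ≈ 0.3059

P(solar radio burst | telemetry dropout, attitude-control fault, ground-station outage) ≈ 0.3059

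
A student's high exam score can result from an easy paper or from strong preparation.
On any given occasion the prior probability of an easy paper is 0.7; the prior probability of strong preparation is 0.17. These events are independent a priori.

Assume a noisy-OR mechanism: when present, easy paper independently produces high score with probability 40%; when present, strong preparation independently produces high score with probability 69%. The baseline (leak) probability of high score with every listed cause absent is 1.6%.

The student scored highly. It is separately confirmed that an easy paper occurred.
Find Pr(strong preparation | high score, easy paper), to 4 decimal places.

Under noisy-OR, P(high score | causes) = 1 − (1−0.016)·∏(1−qᵢ) over the active causes.
By total probability over both values of strong preparation:
  P(high score | easy paper) = 0.4096·0.83 + 0.816976·0.17
        = 0.339968 + 0.138886 = 0.478854
Configurations with strong preparation contribute 0.138886, so
  P(strong preparation | high score, easy paper) = 0.138886 / 0.478854 ≈ 0.2900

Pr(strong preparation | high score, easy paper) ≈ 0.2900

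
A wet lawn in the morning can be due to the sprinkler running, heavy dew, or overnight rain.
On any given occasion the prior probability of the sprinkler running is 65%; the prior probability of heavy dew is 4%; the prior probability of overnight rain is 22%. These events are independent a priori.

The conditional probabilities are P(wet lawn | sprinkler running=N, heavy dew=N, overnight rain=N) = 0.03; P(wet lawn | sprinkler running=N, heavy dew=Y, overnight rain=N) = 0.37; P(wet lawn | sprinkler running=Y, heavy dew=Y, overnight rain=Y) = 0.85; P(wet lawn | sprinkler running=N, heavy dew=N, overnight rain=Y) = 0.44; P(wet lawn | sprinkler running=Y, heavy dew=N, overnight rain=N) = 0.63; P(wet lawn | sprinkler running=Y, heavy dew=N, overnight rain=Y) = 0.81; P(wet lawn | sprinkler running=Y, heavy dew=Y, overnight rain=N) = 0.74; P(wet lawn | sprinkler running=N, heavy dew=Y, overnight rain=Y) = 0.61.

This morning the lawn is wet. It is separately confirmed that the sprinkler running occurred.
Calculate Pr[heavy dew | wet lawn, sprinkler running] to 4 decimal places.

Pr[heavy dew | wet lawn, sprinkler running] ≈ 0.0454

Enumerate the 4 (heavy dew, overnight rain) configurations and weight by the priors:
  P(wet lawn | sprinkler running) = 0.63×0.96×0.78 + 0.81×0.96×0.22 + 0.74×0.04×0.78 + 0.85×0.04×0.22
        = 0.471744 + 0.171072 + 0.023088 + 0.007480 = 0.673384
The terms with heavy dew present sum to 0.030568, so
  P(heavy dew | wet lawn, sprinkler running) = 0.030568 / 0.673384 ≈ 0.0454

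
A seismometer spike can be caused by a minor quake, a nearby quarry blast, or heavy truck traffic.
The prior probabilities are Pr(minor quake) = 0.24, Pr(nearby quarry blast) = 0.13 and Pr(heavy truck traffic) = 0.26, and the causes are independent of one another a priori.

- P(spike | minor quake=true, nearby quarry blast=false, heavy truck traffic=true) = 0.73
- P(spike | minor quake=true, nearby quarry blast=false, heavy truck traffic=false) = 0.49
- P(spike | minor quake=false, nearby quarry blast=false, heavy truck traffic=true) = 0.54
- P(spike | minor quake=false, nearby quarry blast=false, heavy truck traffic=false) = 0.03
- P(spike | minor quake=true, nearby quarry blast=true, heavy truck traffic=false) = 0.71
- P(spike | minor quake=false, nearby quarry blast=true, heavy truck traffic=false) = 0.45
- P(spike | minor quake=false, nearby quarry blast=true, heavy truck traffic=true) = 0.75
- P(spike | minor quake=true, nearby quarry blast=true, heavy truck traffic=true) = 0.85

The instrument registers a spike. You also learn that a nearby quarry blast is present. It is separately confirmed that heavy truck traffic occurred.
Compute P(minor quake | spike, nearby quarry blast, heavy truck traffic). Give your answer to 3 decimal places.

By total probability over both values of minor quake:
  P(spike | nearby quarry blast, heavy truck traffic) = 0.75·0.76 + 0.85·0.24
        = 0.570000 + 0.204000 = 0.774000
Keeping only the minor quake-present terms gives 0.204000, so
  P(minor quake | spike, nearby quarry blast, heavy truck traffic) = 0.204000 / 0.774000 ≈ 0.264

P(minor quake | spike, nearby quarry blast, heavy truck traffic) ≈ 0.264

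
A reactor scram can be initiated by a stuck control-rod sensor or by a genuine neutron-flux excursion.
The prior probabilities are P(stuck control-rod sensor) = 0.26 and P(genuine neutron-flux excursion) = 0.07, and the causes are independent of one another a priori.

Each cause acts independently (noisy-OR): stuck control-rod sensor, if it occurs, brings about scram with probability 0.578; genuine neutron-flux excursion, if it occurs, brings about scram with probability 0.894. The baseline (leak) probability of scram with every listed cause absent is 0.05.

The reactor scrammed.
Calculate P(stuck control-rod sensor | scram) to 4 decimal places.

Under noisy-OR, P(scram | causes) = 1 − (1−0.05)·∏(1−qᵢ) over the active causes.
Enumerate the 4 (stuck control-rod sensor, genuine neutron-flux excursion) configurations and weight by the priors:
  P(scram) = 0.05×0.74×0.93 + 0.8993×0.74×0.07 + 0.5991×0.26×0.93 + 0.957505×0.26×0.07
        = 0.034410 + 0.046584 + 0.144862 + 0.017427 = 0.243283
The terms with stuck control-rod sensor present sum to 0.162289, so
  P(stuck control-rod sensor | scram) = 0.162289 / 0.243283 ≈ 0.6671

P(stuck control-rod sensor | scram) ≈ 0.6671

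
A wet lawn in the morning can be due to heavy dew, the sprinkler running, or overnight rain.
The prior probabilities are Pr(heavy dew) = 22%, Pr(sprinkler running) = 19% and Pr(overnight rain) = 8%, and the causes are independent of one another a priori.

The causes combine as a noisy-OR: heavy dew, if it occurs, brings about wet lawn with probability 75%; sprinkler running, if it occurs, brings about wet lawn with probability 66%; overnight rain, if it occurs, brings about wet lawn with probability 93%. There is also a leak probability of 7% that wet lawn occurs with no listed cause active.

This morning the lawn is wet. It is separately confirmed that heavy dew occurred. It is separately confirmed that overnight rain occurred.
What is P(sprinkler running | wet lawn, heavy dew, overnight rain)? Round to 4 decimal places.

Under noisy-OR, P(wet lawn | causes) = 1 − (1−0.07)·∏(1−qᵢ) over the active causes.
By total probability over both values of sprinkler running:
  P(wet lawn | heavy dew, overnight rain) = 0.983725·0.81 + 0.994467·0.19
        = 0.796817 + 0.188949 = 0.985766
Configurations with sprinkler running contribute 0.188949, so
  P(sprinkler running | wet lawn, heavy dew, overnight rain) = 0.188949 / 0.985766 ≈ 0.1917

P(sprinkler running | wet lawn, heavy dew, overnight rain) ≈ 0.1917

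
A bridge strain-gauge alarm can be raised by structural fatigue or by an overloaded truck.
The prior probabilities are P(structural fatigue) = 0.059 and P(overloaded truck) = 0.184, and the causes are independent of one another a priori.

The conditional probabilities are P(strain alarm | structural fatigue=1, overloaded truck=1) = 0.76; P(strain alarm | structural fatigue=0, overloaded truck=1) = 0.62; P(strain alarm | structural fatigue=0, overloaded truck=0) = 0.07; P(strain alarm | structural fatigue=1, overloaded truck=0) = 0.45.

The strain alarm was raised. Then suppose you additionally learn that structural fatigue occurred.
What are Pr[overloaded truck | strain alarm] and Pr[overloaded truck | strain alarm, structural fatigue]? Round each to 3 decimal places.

Pr[overloaded truck | strain alarm] ≈ 0.605; Pr[overloaded truck | strain alarm, structural fatigue] ≈ 0.276

Numerator (weight on configurations with overloaded truck): 0.107349 + 0.008251 = 0.115600
Denominator P(strain alarm): 0.07*0.941*0.816 + 0.62*0.941*0.184 + 0.45*0.059*0.816 + 0.76*0.059*0.184 = 0.191015
P(overloaded truck | strain alarm) = 0.115600/0.191015 ≈ 0.605

Now condition on the additional information:
P(strain alarm | structural fatigue) = 0.45×0.816 + 0.76×0.184 = 0.367200 + 0.139840 = 0.507040
Of this, 0.139840 comes from 0.76×0.184 (the overloaded truck=true cases).
Hence the posterior is 0.139840/0.507040 ≈ 0.276.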